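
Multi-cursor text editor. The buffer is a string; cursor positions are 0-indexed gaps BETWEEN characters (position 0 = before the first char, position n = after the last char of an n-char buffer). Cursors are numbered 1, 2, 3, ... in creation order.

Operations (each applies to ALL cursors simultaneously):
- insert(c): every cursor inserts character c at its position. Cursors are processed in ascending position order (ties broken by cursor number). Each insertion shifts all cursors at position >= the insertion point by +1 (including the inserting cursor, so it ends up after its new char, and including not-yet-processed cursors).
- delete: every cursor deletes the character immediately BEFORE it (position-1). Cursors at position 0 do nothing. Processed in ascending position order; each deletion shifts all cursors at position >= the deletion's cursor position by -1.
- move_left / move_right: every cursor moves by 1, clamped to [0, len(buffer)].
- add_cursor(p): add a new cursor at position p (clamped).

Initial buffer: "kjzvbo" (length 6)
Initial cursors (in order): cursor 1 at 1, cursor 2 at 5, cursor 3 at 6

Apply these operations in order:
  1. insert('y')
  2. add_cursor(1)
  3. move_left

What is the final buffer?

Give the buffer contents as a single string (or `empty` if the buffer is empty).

Answer: kyjzvbyoy

Derivation:
After op 1 (insert('y')): buffer="kyjzvbyoy" (len 9), cursors c1@2 c2@7 c3@9, authorship .1....2.3
After op 2 (add_cursor(1)): buffer="kyjzvbyoy" (len 9), cursors c4@1 c1@2 c2@7 c3@9, authorship .1....2.3
After op 3 (move_left): buffer="kyjzvbyoy" (len 9), cursors c4@0 c1@1 c2@6 c3@8, authorship .1....2.3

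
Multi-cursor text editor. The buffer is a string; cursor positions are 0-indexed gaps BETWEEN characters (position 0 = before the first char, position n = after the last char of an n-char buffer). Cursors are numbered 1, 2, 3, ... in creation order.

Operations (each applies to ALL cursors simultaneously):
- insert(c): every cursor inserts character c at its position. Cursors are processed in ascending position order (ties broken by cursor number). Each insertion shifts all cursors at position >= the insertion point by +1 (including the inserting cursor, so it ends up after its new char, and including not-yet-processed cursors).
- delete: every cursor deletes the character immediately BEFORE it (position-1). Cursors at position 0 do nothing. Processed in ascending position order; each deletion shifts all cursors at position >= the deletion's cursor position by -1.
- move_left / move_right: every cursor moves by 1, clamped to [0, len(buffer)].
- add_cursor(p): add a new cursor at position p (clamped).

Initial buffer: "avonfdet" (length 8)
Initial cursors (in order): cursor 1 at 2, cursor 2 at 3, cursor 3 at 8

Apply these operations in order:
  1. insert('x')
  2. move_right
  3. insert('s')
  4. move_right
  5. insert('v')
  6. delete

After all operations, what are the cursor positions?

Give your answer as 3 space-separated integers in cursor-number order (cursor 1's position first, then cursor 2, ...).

Answer: 6 9 14

Derivation:
After op 1 (insert('x')): buffer="avxoxnfdetx" (len 11), cursors c1@3 c2@5 c3@11, authorship ..1.2.....3
After op 2 (move_right): buffer="avxoxnfdetx" (len 11), cursors c1@4 c2@6 c3@11, authorship ..1.2.....3
After op 3 (insert('s')): buffer="avxosxnsfdetxs" (len 14), cursors c1@5 c2@8 c3@14, authorship ..1.12.2....33
After op 4 (move_right): buffer="avxosxnsfdetxs" (len 14), cursors c1@6 c2@9 c3@14, authorship ..1.12.2....33
After op 5 (insert('v')): buffer="avxosxvnsfvdetxsv" (len 17), cursors c1@7 c2@11 c3@17, authorship ..1.121.2.2...333
After op 6 (delete): buffer="avxosxnsfdetxs" (len 14), cursors c1@6 c2@9 c3@14, authorship ..1.12.2....33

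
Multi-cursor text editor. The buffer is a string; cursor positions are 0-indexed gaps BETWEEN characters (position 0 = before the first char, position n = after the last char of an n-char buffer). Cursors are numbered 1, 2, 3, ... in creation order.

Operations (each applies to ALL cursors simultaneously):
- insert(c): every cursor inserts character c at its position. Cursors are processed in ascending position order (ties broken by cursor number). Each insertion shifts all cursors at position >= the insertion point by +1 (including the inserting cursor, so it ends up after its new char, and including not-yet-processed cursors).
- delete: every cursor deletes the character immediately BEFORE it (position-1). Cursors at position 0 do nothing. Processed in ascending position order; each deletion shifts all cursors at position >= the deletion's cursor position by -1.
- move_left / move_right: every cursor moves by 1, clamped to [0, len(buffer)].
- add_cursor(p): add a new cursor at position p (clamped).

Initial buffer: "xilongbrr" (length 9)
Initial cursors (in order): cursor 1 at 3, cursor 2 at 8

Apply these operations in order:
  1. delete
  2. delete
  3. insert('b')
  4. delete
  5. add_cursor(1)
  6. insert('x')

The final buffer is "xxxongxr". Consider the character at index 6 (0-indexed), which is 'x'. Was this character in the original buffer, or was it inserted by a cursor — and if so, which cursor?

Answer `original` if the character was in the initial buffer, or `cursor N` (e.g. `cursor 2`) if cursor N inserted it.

After op 1 (delete): buffer="xiongbr" (len 7), cursors c1@2 c2@6, authorship .......
After op 2 (delete): buffer="xongr" (len 5), cursors c1@1 c2@4, authorship .....
After op 3 (insert('b')): buffer="xbongbr" (len 7), cursors c1@2 c2@6, authorship .1...2.
After op 4 (delete): buffer="xongr" (len 5), cursors c1@1 c2@4, authorship .....
After op 5 (add_cursor(1)): buffer="xongr" (len 5), cursors c1@1 c3@1 c2@4, authorship .....
After op 6 (insert('x')): buffer="xxxongxr" (len 8), cursors c1@3 c3@3 c2@7, authorship .13...2.
Authorship (.=original, N=cursor N): . 1 3 . . . 2 .
Index 6: author = 2

Answer: cursor 2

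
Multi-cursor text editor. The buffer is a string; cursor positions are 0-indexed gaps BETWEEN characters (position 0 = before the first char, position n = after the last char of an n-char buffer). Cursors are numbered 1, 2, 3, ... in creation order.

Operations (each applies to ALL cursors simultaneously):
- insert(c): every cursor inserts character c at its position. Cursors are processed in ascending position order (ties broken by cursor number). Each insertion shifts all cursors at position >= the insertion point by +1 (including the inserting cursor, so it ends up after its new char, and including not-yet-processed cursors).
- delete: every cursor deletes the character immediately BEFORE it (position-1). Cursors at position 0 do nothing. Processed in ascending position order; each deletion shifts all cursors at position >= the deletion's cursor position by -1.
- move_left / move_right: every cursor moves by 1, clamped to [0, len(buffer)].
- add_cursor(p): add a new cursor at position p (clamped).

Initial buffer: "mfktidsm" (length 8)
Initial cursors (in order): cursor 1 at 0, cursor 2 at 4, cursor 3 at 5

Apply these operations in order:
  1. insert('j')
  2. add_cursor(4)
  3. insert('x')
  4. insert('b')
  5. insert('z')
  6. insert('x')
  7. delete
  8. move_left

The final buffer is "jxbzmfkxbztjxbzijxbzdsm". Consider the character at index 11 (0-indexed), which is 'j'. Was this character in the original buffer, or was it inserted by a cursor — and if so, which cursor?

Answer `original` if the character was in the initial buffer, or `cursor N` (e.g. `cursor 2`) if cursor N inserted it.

Answer: cursor 2

Derivation:
After op 1 (insert('j')): buffer="jmfktjijdsm" (len 11), cursors c1@1 c2@6 c3@8, authorship 1....2.3...
After op 2 (add_cursor(4)): buffer="jmfktjijdsm" (len 11), cursors c1@1 c4@4 c2@6 c3@8, authorship 1....2.3...
After op 3 (insert('x')): buffer="jxmfkxtjxijxdsm" (len 15), cursors c1@2 c4@6 c2@9 c3@12, authorship 11...4.22.33...
After op 4 (insert('b')): buffer="jxbmfkxbtjxbijxbdsm" (len 19), cursors c1@3 c4@8 c2@12 c3@16, authorship 111...44.222.333...
After op 5 (insert('z')): buffer="jxbzmfkxbztjxbzijxbzdsm" (len 23), cursors c1@4 c4@10 c2@15 c3@20, authorship 1111...444.2222.3333...
After op 6 (insert('x')): buffer="jxbzxmfkxbzxtjxbzxijxbzxdsm" (len 27), cursors c1@5 c4@12 c2@18 c3@24, authorship 11111...4444.22222.33333...
After op 7 (delete): buffer="jxbzmfkxbztjxbzijxbzdsm" (len 23), cursors c1@4 c4@10 c2@15 c3@20, authorship 1111...444.2222.3333...
After op 8 (move_left): buffer="jxbzmfkxbztjxbzijxbzdsm" (len 23), cursors c1@3 c4@9 c2@14 c3@19, authorship 1111...444.2222.3333...
Authorship (.=original, N=cursor N): 1 1 1 1 . . . 4 4 4 . 2 2 2 2 . 3 3 3 3 . . .
Index 11: author = 2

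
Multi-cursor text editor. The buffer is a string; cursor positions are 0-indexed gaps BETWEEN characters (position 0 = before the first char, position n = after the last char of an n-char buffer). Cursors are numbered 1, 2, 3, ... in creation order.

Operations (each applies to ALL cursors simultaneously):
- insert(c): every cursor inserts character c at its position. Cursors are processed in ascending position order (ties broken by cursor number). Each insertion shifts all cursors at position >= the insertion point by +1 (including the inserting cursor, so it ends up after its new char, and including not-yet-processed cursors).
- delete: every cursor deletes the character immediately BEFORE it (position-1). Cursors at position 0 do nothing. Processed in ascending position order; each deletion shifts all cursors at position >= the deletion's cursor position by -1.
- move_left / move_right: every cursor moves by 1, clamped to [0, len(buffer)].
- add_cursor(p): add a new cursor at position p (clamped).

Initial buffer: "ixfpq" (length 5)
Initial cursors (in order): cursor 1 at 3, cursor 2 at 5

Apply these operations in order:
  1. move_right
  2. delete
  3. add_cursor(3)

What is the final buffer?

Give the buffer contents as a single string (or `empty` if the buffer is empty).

Answer: ixf

Derivation:
After op 1 (move_right): buffer="ixfpq" (len 5), cursors c1@4 c2@5, authorship .....
After op 2 (delete): buffer="ixf" (len 3), cursors c1@3 c2@3, authorship ...
After op 3 (add_cursor(3)): buffer="ixf" (len 3), cursors c1@3 c2@3 c3@3, authorship ...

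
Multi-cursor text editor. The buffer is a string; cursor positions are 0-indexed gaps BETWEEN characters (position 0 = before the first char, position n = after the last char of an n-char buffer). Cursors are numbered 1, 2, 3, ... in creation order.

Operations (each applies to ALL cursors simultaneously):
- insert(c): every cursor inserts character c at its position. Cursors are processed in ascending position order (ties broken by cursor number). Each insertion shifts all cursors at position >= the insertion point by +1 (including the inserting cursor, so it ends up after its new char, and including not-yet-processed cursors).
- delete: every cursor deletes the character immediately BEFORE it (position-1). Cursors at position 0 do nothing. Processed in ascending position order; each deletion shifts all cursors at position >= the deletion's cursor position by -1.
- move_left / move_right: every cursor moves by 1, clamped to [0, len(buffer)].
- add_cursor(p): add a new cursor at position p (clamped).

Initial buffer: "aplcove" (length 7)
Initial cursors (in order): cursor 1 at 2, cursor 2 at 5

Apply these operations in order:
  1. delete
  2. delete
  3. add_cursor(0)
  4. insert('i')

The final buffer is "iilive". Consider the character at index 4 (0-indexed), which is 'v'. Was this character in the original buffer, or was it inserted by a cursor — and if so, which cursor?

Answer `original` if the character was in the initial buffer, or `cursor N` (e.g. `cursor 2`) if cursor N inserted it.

Answer: original

Derivation:
After op 1 (delete): buffer="alcve" (len 5), cursors c1@1 c2@3, authorship .....
After op 2 (delete): buffer="lve" (len 3), cursors c1@0 c2@1, authorship ...
After op 3 (add_cursor(0)): buffer="lve" (len 3), cursors c1@0 c3@0 c2@1, authorship ...
After op 4 (insert('i')): buffer="iilive" (len 6), cursors c1@2 c3@2 c2@4, authorship 13.2..
Authorship (.=original, N=cursor N): 1 3 . 2 . .
Index 4: author = original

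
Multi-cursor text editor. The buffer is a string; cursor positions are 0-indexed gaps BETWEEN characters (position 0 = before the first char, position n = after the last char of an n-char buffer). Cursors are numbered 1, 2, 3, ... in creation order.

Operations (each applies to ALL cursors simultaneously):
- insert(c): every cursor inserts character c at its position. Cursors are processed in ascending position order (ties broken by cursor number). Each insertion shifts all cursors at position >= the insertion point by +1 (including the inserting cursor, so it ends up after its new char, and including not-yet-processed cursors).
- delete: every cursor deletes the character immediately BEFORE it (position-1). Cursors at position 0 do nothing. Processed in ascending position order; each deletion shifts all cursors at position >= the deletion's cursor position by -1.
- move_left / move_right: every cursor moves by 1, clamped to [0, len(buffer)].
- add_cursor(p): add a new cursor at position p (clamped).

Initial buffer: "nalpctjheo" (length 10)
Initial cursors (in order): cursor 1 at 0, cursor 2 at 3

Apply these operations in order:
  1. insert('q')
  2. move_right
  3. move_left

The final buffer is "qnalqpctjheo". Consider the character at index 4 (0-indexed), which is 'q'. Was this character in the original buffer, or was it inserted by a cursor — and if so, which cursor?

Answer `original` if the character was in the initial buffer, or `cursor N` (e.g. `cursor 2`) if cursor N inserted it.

After op 1 (insert('q')): buffer="qnalqpctjheo" (len 12), cursors c1@1 c2@5, authorship 1...2.......
After op 2 (move_right): buffer="qnalqpctjheo" (len 12), cursors c1@2 c2@6, authorship 1...2.......
After op 3 (move_left): buffer="qnalqpctjheo" (len 12), cursors c1@1 c2@5, authorship 1...2.......
Authorship (.=original, N=cursor N): 1 . . . 2 . . . . . . .
Index 4: author = 2

Answer: cursor 2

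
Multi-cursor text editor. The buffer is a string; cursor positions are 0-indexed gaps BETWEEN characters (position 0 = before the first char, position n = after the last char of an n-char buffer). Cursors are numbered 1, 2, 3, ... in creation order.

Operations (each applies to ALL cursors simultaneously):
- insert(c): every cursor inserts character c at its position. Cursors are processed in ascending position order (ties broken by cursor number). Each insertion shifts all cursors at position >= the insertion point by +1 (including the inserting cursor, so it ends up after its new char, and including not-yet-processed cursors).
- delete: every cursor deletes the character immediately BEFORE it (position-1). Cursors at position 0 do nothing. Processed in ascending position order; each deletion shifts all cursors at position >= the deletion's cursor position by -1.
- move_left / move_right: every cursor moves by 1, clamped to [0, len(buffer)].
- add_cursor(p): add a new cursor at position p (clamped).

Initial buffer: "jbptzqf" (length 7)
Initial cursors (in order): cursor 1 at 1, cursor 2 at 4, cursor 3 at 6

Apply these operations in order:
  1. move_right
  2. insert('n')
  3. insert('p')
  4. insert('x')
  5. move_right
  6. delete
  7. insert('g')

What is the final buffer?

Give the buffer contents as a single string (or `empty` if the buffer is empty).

After op 1 (move_right): buffer="jbptzqf" (len 7), cursors c1@2 c2@5 c3@7, authorship .......
After op 2 (insert('n')): buffer="jbnptznqfn" (len 10), cursors c1@3 c2@7 c3@10, authorship ..1...2..3
After op 3 (insert('p')): buffer="jbnpptznpqfnp" (len 13), cursors c1@4 c2@9 c3@13, authorship ..11...22..33
After op 4 (insert('x')): buffer="jbnpxptznpxqfnpx" (len 16), cursors c1@5 c2@11 c3@16, authorship ..111...222..333
After op 5 (move_right): buffer="jbnpxptznpxqfnpx" (len 16), cursors c1@6 c2@12 c3@16, authorship ..111...222..333
After op 6 (delete): buffer="jbnpxtznpxfnp" (len 13), cursors c1@5 c2@10 c3@13, authorship ..111..222.33
After op 7 (insert('g')): buffer="jbnpxgtznpxgfnpg" (len 16), cursors c1@6 c2@12 c3@16, authorship ..1111..2222.333

Answer: jbnpxgtznpxgfnpg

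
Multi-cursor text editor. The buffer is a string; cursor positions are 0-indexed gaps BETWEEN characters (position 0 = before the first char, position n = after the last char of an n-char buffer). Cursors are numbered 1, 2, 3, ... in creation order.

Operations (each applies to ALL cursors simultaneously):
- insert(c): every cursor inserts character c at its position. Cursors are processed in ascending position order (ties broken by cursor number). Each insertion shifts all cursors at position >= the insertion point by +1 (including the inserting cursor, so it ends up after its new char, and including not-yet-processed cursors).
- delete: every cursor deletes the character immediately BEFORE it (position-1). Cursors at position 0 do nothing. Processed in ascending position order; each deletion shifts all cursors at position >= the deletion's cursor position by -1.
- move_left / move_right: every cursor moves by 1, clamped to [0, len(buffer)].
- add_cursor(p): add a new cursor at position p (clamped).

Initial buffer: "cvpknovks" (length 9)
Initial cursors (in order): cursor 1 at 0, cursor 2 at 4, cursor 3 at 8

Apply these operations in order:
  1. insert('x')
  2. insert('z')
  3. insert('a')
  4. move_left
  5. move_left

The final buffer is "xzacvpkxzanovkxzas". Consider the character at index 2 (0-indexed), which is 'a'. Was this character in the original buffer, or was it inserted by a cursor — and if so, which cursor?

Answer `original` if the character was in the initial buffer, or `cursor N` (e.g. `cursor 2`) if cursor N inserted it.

After op 1 (insert('x')): buffer="xcvpkxnovkxs" (len 12), cursors c1@1 c2@6 c3@11, authorship 1....2....3.
After op 2 (insert('z')): buffer="xzcvpkxznovkxzs" (len 15), cursors c1@2 c2@8 c3@14, authorship 11....22....33.
After op 3 (insert('a')): buffer="xzacvpkxzanovkxzas" (len 18), cursors c1@3 c2@10 c3@17, authorship 111....222....333.
After op 4 (move_left): buffer="xzacvpkxzanovkxzas" (len 18), cursors c1@2 c2@9 c3@16, authorship 111....222....333.
After op 5 (move_left): buffer="xzacvpkxzanovkxzas" (len 18), cursors c1@1 c2@8 c3@15, authorship 111....222....333.
Authorship (.=original, N=cursor N): 1 1 1 . . . . 2 2 2 . . . . 3 3 3 .
Index 2: author = 1

Answer: cursor 1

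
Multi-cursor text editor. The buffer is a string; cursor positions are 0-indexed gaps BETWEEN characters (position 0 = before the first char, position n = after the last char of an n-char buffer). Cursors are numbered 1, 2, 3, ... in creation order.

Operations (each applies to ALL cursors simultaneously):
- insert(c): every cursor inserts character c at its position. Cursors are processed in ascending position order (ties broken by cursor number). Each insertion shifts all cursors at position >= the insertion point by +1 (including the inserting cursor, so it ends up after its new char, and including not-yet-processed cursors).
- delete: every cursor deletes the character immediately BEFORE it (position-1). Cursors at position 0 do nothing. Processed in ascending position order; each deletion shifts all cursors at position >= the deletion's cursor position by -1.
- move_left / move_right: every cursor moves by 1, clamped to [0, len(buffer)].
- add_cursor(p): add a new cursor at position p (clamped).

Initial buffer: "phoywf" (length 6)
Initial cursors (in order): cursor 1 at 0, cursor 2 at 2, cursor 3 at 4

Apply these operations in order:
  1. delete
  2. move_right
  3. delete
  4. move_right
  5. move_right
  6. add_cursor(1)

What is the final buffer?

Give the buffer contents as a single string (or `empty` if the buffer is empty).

After op 1 (delete): buffer="powf" (len 4), cursors c1@0 c2@1 c3@2, authorship ....
After op 2 (move_right): buffer="powf" (len 4), cursors c1@1 c2@2 c3@3, authorship ....
After op 3 (delete): buffer="f" (len 1), cursors c1@0 c2@0 c3@0, authorship .
After op 4 (move_right): buffer="f" (len 1), cursors c1@1 c2@1 c3@1, authorship .
After op 5 (move_right): buffer="f" (len 1), cursors c1@1 c2@1 c3@1, authorship .
After op 6 (add_cursor(1)): buffer="f" (len 1), cursors c1@1 c2@1 c3@1 c4@1, authorship .

Answer: f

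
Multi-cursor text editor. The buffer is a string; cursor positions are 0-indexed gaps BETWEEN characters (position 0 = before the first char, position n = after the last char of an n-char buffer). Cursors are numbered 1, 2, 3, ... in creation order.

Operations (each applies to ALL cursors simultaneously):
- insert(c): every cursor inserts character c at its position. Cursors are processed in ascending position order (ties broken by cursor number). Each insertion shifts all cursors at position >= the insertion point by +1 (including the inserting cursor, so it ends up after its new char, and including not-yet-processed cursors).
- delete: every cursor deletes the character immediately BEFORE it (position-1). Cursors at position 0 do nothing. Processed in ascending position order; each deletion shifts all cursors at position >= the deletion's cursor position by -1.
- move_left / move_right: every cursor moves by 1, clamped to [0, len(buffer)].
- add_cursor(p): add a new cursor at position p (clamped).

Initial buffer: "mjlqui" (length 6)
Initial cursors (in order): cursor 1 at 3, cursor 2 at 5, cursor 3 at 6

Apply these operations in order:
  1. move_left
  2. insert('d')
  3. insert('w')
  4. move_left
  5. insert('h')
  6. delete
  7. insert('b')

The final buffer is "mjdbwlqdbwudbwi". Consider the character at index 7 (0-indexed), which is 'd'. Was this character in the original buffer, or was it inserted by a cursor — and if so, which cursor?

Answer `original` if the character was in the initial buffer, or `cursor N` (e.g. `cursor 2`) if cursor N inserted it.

After op 1 (move_left): buffer="mjlqui" (len 6), cursors c1@2 c2@4 c3@5, authorship ......
After op 2 (insert('d')): buffer="mjdlqdudi" (len 9), cursors c1@3 c2@6 c3@8, authorship ..1..2.3.
After op 3 (insert('w')): buffer="mjdwlqdwudwi" (len 12), cursors c1@4 c2@8 c3@11, authorship ..11..22.33.
After op 4 (move_left): buffer="mjdwlqdwudwi" (len 12), cursors c1@3 c2@7 c3@10, authorship ..11..22.33.
After op 5 (insert('h')): buffer="mjdhwlqdhwudhwi" (len 15), cursors c1@4 c2@9 c3@13, authorship ..111..222.333.
After op 6 (delete): buffer="mjdwlqdwudwi" (len 12), cursors c1@3 c2@7 c3@10, authorship ..11..22.33.
After op 7 (insert('b')): buffer="mjdbwlqdbwudbwi" (len 15), cursors c1@4 c2@9 c3@13, authorship ..111..222.333.
Authorship (.=original, N=cursor N): . . 1 1 1 . . 2 2 2 . 3 3 3 .
Index 7: author = 2

Answer: cursor 2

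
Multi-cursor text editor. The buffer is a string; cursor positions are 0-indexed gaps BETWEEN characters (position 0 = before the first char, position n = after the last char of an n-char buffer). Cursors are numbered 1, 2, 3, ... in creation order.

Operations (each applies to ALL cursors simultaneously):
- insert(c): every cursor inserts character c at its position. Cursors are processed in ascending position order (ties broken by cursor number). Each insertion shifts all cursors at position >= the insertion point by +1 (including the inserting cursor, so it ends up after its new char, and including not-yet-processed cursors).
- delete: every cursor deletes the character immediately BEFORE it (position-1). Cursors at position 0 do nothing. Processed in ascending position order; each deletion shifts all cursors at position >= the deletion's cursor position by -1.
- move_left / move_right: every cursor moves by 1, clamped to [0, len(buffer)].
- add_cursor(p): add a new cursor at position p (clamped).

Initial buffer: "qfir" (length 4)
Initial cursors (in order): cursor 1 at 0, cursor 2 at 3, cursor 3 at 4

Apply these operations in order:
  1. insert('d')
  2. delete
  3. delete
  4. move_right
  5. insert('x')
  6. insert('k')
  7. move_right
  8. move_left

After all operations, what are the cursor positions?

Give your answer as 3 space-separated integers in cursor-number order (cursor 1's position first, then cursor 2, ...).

Answer: 3 7 7

Derivation:
After op 1 (insert('d')): buffer="dqfidrd" (len 7), cursors c1@1 c2@5 c3@7, authorship 1...2.3
After op 2 (delete): buffer="qfir" (len 4), cursors c1@0 c2@3 c3@4, authorship ....
After op 3 (delete): buffer="qf" (len 2), cursors c1@0 c2@2 c3@2, authorship ..
After op 4 (move_right): buffer="qf" (len 2), cursors c1@1 c2@2 c3@2, authorship ..
After op 5 (insert('x')): buffer="qxfxx" (len 5), cursors c1@2 c2@5 c3@5, authorship .1.23
After op 6 (insert('k')): buffer="qxkfxxkk" (len 8), cursors c1@3 c2@8 c3@8, authorship .11.2323
After op 7 (move_right): buffer="qxkfxxkk" (len 8), cursors c1@4 c2@8 c3@8, authorship .11.2323
After op 8 (move_left): buffer="qxkfxxkk" (len 8), cursors c1@3 c2@7 c3@7, authorship .11.2323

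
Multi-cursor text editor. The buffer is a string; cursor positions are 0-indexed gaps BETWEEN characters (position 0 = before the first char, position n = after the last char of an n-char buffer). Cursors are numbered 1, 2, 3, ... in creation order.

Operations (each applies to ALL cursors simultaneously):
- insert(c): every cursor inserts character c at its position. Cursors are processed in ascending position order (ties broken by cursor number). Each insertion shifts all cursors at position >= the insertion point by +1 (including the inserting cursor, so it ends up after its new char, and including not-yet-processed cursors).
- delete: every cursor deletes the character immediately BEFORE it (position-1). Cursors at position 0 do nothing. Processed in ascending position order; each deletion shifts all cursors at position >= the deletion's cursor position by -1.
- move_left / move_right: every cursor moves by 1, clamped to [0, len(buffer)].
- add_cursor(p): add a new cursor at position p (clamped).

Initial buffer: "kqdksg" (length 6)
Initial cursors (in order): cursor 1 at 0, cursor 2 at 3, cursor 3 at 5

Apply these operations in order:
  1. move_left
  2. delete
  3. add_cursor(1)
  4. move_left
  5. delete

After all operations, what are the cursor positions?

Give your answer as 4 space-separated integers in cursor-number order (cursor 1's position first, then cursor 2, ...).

After op 1 (move_left): buffer="kqdksg" (len 6), cursors c1@0 c2@2 c3@4, authorship ......
After op 2 (delete): buffer="kdsg" (len 4), cursors c1@0 c2@1 c3@2, authorship ....
After op 3 (add_cursor(1)): buffer="kdsg" (len 4), cursors c1@0 c2@1 c4@1 c3@2, authorship ....
After op 4 (move_left): buffer="kdsg" (len 4), cursors c1@0 c2@0 c4@0 c3@1, authorship ....
After op 5 (delete): buffer="dsg" (len 3), cursors c1@0 c2@0 c3@0 c4@0, authorship ...

Answer: 0 0 0 0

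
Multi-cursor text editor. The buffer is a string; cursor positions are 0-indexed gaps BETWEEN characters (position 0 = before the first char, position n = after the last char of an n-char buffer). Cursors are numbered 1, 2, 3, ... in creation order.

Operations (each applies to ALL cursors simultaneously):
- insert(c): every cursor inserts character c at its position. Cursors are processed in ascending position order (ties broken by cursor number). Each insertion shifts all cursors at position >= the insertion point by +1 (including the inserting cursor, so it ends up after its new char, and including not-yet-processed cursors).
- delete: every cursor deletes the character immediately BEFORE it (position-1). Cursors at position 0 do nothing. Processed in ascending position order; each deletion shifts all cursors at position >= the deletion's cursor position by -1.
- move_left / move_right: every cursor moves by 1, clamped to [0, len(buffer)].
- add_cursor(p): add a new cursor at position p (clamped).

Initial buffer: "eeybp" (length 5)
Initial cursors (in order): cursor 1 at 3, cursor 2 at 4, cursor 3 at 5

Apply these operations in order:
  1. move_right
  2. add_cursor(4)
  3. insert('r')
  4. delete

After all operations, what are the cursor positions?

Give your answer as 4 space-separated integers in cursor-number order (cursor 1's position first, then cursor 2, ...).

Answer: 4 5 5 4

Derivation:
After op 1 (move_right): buffer="eeybp" (len 5), cursors c1@4 c2@5 c3@5, authorship .....
After op 2 (add_cursor(4)): buffer="eeybp" (len 5), cursors c1@4 c4@4 c2@5 c3@5, authorship .....
After op 3 (insert('r')): buffer="eeybrrprr" (len 9), cursors c1@6 c4@6 c2@9 c3@9, authorship ....14.23
After op 4 (delete): buffer="eeybp" (len 5), cursors c1@4 c4@4 c2@5 c3@5, authorship .....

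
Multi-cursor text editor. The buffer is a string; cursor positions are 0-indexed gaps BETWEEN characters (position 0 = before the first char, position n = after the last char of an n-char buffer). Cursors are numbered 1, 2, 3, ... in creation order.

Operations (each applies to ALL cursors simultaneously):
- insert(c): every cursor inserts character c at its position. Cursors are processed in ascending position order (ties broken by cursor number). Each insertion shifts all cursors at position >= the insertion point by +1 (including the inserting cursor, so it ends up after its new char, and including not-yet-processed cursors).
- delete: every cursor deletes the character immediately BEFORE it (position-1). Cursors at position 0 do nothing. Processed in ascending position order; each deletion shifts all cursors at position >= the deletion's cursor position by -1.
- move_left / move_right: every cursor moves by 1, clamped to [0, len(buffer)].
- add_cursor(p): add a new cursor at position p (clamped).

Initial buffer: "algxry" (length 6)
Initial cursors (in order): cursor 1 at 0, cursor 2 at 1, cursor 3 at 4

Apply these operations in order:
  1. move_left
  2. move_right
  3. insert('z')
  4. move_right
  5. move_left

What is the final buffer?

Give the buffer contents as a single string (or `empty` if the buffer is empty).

After op 1 (move_left): buffer="algxry" (len 6), cursors c1@0 c2@0 c3@3, authorship ......
After op 2 (move_right): buffer="algxry" (len 6), cursors c1@1 c2@1 c3@4, authorship ......
After op 3 (insert('z')): buffer="azzlgxzry" (len 9), cursors c1@3 c2@3 c3@7, authorship .12...3..
After op 4 (move_right): buffer="azzlgxzry" (len 9), cursors c1@4 c2@4 c3@8, authorship .12...3..
After op 5 (move_left): buffer="azzlgxzry" (len 9), cursors c1@3 c2@3 c3@7, authorship .12...3..

Answer: azzlgxzry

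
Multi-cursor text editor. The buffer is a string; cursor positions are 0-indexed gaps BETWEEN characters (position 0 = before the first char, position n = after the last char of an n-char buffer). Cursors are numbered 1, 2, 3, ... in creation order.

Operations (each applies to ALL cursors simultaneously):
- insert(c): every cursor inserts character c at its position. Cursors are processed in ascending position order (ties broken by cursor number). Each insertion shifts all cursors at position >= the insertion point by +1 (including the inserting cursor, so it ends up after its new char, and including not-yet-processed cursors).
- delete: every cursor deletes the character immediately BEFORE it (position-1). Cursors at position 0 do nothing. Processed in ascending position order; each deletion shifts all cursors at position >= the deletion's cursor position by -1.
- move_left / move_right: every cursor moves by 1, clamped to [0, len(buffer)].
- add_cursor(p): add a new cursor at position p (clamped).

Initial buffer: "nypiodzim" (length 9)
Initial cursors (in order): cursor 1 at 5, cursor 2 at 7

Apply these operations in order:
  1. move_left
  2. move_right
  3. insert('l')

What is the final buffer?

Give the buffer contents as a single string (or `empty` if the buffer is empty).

After op 1 (move_left): buffer="nypiodzim" (len 9), cursors c1@4 c2@6, authorship .........
After op 2 (move_right): buffer="nypiodzim" (len 9), cursors c1@5 c2@7, authorship .........
After op 3 (insert('l')): buffer="nypioldzlim" (len 11), cursors c1@6 c2@9, authorship .....1..2..

Answer: nypioldzlim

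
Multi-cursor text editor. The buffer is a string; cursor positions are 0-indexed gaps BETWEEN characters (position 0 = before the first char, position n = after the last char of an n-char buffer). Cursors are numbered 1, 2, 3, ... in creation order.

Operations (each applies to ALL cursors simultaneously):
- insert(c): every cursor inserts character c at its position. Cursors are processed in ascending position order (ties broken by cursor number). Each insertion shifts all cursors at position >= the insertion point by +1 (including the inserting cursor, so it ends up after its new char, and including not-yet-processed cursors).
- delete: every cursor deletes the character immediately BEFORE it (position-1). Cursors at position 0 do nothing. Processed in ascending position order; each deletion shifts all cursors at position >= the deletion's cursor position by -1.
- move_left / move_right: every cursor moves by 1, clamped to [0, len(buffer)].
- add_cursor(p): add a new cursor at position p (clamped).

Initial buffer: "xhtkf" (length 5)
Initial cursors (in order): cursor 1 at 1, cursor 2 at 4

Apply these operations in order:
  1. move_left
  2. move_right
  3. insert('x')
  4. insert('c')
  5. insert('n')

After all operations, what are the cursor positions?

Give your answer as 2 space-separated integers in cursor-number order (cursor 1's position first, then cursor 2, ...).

Answer: 4 10

Derivation:
After op 1 (move_left): buffer="xhtkf" (len 5), cursors c1@0 c2@3, authorship .....
After op 2 (move_right): buffer="xhtkf" (len 5), cursors c1@1 c2@4, authorship .....
After op 3 (insert('x')): buffer="xxhtkxf" (len 7), cursors c1@2 c2@6, authorship .1...2.
After op 4 (insert('c')): buffer="xxchtkxcf" (len 9), cursors c1@3 c2@8, authorship .11...22.
After op 5 (insert('n')): buffer="xxcnhtkxcnf" (len 11), cursors c1@4 c2@10, authorship .111...222.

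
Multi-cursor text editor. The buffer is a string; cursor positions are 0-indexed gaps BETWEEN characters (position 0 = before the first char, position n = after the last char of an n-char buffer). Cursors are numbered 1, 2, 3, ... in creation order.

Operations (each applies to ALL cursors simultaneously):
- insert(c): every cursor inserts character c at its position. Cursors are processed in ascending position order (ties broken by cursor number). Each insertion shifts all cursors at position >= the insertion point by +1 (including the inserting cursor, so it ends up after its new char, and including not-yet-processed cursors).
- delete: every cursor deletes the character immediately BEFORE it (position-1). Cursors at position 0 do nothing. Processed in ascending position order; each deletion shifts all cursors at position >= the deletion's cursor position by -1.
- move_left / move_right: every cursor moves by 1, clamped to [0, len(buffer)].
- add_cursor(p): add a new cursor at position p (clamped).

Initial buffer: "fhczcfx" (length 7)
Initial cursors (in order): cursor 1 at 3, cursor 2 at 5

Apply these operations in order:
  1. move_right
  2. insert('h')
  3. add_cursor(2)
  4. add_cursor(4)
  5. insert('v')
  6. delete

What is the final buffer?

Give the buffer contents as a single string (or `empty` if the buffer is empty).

Answer: fhczhcfhx

Derivation:
After op 1 (move_right): buffer="fhczcfx" (len 7), cursors c1@4 c2@6, authorship .......
After op 2 (insert('h')): buffer="fhczhcfhx" (len 9), cursors c1@5 c2@8, authorship ....1..2.
After op 3 (add_cursor(2)): buffer="fhczhcfhx" (len 9), cursors c3@2 c1@5 c2@8, authorship ....1..2.
After op 4 (add_cursor(4)): buffer="fhczhcfhx" (len 9), cursors c3@2 c4@4 c1@5 c2@8, authorship ....1..2.
After op 5 (insert('v')): buffer="fhvczvhvcfhvx" (len 13), cursors c3@3 c4@6 c1@8 c2@12, authorship ..3..411..22.
After op 6 (delete): buffer="fhczhcfhx" (len 9), cursors c3@2 c4@4 c1@5 c2@8, authorship ....1..2.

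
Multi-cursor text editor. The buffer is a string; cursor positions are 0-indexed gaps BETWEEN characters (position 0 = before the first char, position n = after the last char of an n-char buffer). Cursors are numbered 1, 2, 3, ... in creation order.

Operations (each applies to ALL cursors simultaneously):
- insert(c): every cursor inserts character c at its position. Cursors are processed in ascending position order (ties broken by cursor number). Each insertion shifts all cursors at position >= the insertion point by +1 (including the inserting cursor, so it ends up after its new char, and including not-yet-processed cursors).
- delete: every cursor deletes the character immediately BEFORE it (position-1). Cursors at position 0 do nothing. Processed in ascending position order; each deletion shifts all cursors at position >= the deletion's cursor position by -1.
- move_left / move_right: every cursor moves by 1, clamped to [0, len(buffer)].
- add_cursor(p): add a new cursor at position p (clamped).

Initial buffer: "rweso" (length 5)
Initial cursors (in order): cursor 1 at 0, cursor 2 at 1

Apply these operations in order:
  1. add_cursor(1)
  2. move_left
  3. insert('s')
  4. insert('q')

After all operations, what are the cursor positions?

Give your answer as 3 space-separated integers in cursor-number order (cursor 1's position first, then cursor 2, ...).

After op 1 (add_cursor(1)): buffer="rweso" (len 5), cursors c1@0 c2@1 c3@1, authorship .....
After op 2 (move_left): buffer="rweso" (len 5), cursors c1@0 c2@0 c3@0, authorship .....
After op 3 (insert('s')): buffer="sssrweso" (len 8), cursors c1@3 c2@3 c3@3, authorship 123.....
After op 4 (insert('q')): buffer="sssqqqrweso" (len 11), cursors c1@6 c2@6 c3@6, authorship 123123.....

Answer: 6 6 6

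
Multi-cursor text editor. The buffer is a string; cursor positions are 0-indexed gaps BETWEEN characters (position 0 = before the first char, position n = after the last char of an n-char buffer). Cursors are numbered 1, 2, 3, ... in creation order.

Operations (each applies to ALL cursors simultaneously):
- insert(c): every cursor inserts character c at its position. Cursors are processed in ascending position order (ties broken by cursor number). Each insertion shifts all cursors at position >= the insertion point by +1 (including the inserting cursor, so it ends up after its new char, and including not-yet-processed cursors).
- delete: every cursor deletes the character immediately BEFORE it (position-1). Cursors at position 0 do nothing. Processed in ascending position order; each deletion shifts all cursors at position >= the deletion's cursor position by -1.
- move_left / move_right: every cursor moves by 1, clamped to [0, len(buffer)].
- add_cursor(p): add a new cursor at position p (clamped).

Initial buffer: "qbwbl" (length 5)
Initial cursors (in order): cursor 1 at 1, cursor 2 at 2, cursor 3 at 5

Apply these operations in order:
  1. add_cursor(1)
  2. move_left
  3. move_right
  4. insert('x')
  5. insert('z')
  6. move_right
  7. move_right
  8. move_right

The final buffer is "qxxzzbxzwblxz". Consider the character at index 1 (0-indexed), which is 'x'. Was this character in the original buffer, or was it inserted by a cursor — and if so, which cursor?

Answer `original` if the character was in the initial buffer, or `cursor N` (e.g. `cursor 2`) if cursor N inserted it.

Answer: cursor 1

Derivation:
After op 1 (add_cursor(1)): buffer="qbwbl" (len 5), cursors c1@1 c4@1 c2@2 c3@5, authorship .....
After op 2 (move_left): buffer="qbwbl" (len 5), cursors c1@0 c4@0 c2@1 c3@4, authorship .....
After op 3 (move_right): buffer="qbwbl" (len 5), cursors c1@1 c4@1 c2@2 c3@5, authorship .....
After op 4 (insert('x')): buffer="qxxbxwblx" (len 9), cursors c1@3 c4@3 c2@5 c3@9, authorship .14.2...3
After op 5 (insert('z')): buffer="qxxzzbxzwblxz" (len 13), cursors c1@5 c4@5 c2@8 c3@13, authorship .1414.22...33
After op 6 (move_right): buffer="qxxzzbxzwblxz" (len 13), cursors c1@6 c4@6 c2@9 c3@13, authorship .1414.22...33
After op 7 (move_right): buffer="qxxzzbxzwblxz" (len 13), cursors c1@7 c4@7 c2@10 c3@13, authorship .1414.22...33
After op 8 (move_right): buffer="qxxzzbxzwblxz" (len 13), cursors c1@8 c4@8 c2@11 c3@13, authorship .1414.22...33
Authorship (.=original, N=cursor N): . 1 4 1 4 . 2 2 . . . 3 3
Index 1: author = 1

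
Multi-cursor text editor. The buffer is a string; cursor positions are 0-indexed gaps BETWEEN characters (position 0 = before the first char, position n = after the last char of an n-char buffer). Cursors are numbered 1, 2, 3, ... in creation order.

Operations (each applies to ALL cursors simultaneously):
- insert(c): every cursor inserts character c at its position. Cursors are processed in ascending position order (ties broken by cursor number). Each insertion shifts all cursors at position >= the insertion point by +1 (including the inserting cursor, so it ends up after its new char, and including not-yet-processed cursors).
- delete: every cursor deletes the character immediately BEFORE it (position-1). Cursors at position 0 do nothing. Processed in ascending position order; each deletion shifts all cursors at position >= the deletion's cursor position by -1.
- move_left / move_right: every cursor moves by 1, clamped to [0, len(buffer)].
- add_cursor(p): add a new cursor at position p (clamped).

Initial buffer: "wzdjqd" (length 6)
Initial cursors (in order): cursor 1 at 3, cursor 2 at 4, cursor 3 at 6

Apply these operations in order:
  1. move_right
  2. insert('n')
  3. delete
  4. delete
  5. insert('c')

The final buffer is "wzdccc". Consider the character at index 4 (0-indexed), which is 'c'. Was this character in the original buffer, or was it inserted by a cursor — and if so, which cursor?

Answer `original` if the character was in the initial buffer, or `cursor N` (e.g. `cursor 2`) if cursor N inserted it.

After op 1 (move_right): buffer="wzdjqd" (len 6), cursors c1@4 c2@5 c3@6, authorship ......
After op 2 (insert('n')): buffer="wzdjnqndn" (len 9), cursors c1@5 c2@7 c3@9, authorship ....1.2.3
After op 3 (delete): buffer="wzdjqd" (len 6), cursors c1@4 c2@5 c3@6, authorship ......
After op 4 (delete): buffer="wzd" (len 3), cursors c1@3 c2@3 c3@3, authorship ...
After op 5 (insert('c')): buffer="wzdccc" (len 6), cursors c1@6 c2@6 c3@6, authorship ...123
Authorship (.=original, N=cursor N): . . . 1 2 3
Index 4: author = 2

Answer: cursor 2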